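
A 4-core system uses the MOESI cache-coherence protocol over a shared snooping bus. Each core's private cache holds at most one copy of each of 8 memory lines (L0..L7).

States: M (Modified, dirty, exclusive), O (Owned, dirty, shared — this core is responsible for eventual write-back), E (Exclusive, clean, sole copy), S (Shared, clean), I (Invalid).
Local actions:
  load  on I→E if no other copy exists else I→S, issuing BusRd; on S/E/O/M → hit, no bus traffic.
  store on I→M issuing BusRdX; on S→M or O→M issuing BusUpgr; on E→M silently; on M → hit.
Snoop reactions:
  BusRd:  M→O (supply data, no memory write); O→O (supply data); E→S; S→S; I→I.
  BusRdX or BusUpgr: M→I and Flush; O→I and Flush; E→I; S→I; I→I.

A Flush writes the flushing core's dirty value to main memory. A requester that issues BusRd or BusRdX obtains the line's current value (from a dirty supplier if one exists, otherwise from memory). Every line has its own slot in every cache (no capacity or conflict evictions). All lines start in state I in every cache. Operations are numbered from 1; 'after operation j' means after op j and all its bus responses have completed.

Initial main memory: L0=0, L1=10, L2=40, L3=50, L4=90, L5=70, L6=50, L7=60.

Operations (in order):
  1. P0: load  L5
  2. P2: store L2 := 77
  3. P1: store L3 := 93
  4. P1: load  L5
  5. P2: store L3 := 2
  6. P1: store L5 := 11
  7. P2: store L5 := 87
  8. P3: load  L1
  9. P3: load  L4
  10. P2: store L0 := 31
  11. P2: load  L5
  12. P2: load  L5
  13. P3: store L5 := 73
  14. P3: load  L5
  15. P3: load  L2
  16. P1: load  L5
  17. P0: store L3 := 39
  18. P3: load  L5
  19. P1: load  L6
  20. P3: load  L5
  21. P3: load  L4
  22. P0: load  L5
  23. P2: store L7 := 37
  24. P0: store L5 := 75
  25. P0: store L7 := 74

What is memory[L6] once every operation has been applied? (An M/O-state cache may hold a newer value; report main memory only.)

1. P0: load  L5  bus=[BusRd]  L5: P0=E P1=I P2=I P3=I  mem[L5]=70
2. P2: store L2 := 77  bus=[BusRdX]  L2: P0=I P1=I P2=M P3=I  mem[L2]=40
3. P1: store L3 := 93  bus=[BusRdX]  L3: P0=I P1=M P2=I P3=I  mem[L3]=50
4. P1: load  L5  bus=[BusRd]  L5: P0=S P1=S P2=I P3=I  mem[L5]=70
5. P2: store L3 := 2  bus=[BusRdX,Flush]  L3: P0=I P1=I P2=M P3=I  mem[L3]=93
6. P1: store L5 := 11  bus=[BusUpgr]  L5: P0=I P1=M P2=I P3=I  mem[L5]=70
7. P2: store L5 := 87  bus=[BusRdX,Flush]  L5: P0=I P1=I P2=M P3=I  mem[L5]=11
8. P3: load  L1  bus=[BusRd]  L1: P0=I P1=I P2=I P3=E  mem[L1]=10
9. P3: load  L4  bus=[BusRd]  L4: P0=I P1=I P2=I P3=E  mem[L4]=90
10. P2: store L0 := 31  bus=[BusRdX]  L0: P0=I P1=I P2=M P3=I  mem[L0]=0
11. P2: load  L5  bus=[-]  L5: P0=I P1=I P2=M P3=I  mem[L5]=11
12. P2: load  L5  bus=[-]  L5: P0=I P1=I P2=M P3=I  mem[L5]=11
13. P3: store L5 := 73  bus=[BusRdX,Flush]  L5: P0=I P1=I P2=I P3=M  mem[L5]=87
14. P3: load  L5  bus=[-]  L5: P0=I P1=I P2=I P3=M  mem[L5]=87
15. P3: load  L2  bus=[BusRd]  L2: P0=I P1=I P2=O P3=S  mem[L2]=40
16. P1: load  L5  bus=[BusRd]  L5: P0=I P1=S P2=I P3=O  mem[L5]=87
17. P0: store L3 := 39  bus=[BusRdX,Flush]  L3: P0=M P1=I P2=I P3=I  mem[L3]=2
18. P3: load  L5  bus=[-]  L5: P0=I P1=S P2=I P3=O  mem[L5]=87
19. P1: load  L6  bus=[BusRd]  L6: P0=I P1=E P2=I P3=I  mem[L6]=50
20. P3: load  L5  bus=[-]  L5: P0=I P1=S P2=I P3=O  mem[L5]=87
21. P3: load  L4  bus=[-]  L4: P0=I P1=I P2=I P3=E  mem[L4]=90
22. P0: load  L5  bus=[BusRd]  L5: P0=S P1=S P2=I P3=O  mem[L5]=87
23. P2: store L7 := 37  bus=[BusRdX]  L7: P0=I P1=I P2=M P3=I  mem[L7]=60
24. P0: store L5 := 75  bus=[BusUpgr,Flush]  L5: P0=M P1=I P2=I P3=I  mem[L5]=73
25. P0: store L7 := 74  bus=[BusRdX,Flush]  L7: P0=M P1=I P2=I P3=I  mem[L7]=37

memory[L6] = 50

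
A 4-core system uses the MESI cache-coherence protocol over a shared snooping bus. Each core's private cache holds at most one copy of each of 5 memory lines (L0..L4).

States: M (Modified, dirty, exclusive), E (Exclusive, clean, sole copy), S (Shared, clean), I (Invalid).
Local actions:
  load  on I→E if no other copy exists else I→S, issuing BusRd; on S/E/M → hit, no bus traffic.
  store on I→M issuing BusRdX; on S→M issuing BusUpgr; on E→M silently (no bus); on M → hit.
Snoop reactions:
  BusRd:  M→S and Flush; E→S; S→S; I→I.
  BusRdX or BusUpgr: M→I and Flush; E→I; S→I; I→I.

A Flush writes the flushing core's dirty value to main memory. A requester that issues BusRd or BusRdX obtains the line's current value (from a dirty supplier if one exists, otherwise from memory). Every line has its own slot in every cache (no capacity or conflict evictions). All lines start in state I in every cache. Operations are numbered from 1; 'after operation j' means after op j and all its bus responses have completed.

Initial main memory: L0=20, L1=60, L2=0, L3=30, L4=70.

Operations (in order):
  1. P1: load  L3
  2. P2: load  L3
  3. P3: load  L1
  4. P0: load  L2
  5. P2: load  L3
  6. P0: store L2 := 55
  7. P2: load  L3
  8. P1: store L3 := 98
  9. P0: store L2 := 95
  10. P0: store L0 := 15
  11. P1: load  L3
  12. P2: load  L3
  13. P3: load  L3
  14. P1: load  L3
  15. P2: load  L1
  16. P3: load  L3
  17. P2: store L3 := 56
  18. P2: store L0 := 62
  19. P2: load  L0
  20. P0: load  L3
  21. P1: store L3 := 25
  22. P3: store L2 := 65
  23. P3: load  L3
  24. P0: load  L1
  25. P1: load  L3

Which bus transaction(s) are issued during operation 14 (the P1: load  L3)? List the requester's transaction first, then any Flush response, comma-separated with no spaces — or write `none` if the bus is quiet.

[1] P1: load  L3 | P0:I, P1:E(30), P2:I, P3:I | bus: BusRd
[2] P2: load  L3 | P0:I, P1:S(30), P2:S(30), P3:I | bus: BusRd
[3] P3: load  L1 | P0:I, P1:I, P2:I, P3:E(60) | bus: BusRd
[4] P0: load  L2 | P0:E(0), P1:I, P2:I, P3:I | bus: BusRd
[5] P2: load  L3 | P0:I, P1:S(30), P2:S(30), P3:I | bus: none
[6] P0: store L2 := 55 | P0:M(55), P1:I, P2:I, P3:I | bus: none
[7] P2: load  L3 | P0:I, P1:S(30), P2:S(30), P3:I | bus: none
[8] P1: store L3 := 98 | P0:I, P1:M(98), P2:I, P3:I | bus: BusUpgr
[9] P0: store L2 := 95 | P0:M(95), P1:I, P2:I, P3:I | bus: none
[10] P0: store L0 := 15 | P0:M(15), P1:I, P2:I, P3:I | bus: BusRdX
[11] P1: load  L3 | P0:I, P1:M(98), P2:I, P3:I | bus: none
[12] P2: load  L3 | P0:I, P1:S(98), P2:S(98), P3:I | bus: BusRd,Flush
[13] P3: load  L3 | P0:I, P1:S(98), P2:S(98), P3:S(98) | bus: BusRd
[14] P1: load  L3 | P0:I, P1:S(98), P2:S(98), P3:S(98) | bus: none
[15] P2: load  L1 | P0:I, P1:I, P2:S(60), P3:S(60) | bus: BusRd
[16] P3: load  L3 | P0:I, P1:S(98), P2:S(98), P3:S(98) | bus: none
[17] P2: store L3 := 56 | P0:I, P1:I, P2:M(56), P3:I | bus: BusUpgr
[18] P2: store L0 := 62 | P0:I, P1:I, P2:M(62), P3:I | bus: BusRdX,Flush
[19] P2: load  L0 | P0:I, P1:I, P2:M(62), P3:I | bus: none
[20] P0: load  L3 | P0:S(56), P1:I, P2:S(56), P3:I | bus: BusRd,Flush
[21] P1: store L3 := 25 | P0:I, P1:M(25), P2:I, P3:I | bus: BusRdX
[22] P3: store L2 := 65 | P0:I, P1:I, P2:I, P3:M(65) | bus: BusRdX,Flush
[23] P3: load  L3 | P0:I, P1:S(25), P2:I, P3:S(25) | bus: BusRd,Flush
[24] P0: load  L1 | P0:S(60), P1:I, P2:S(60), P3:S(60) | bus: BusRd
[25] P1: load  L3 | P0:I, P1:S(25), P2:I, P3:S(25) | bus: none

bus = none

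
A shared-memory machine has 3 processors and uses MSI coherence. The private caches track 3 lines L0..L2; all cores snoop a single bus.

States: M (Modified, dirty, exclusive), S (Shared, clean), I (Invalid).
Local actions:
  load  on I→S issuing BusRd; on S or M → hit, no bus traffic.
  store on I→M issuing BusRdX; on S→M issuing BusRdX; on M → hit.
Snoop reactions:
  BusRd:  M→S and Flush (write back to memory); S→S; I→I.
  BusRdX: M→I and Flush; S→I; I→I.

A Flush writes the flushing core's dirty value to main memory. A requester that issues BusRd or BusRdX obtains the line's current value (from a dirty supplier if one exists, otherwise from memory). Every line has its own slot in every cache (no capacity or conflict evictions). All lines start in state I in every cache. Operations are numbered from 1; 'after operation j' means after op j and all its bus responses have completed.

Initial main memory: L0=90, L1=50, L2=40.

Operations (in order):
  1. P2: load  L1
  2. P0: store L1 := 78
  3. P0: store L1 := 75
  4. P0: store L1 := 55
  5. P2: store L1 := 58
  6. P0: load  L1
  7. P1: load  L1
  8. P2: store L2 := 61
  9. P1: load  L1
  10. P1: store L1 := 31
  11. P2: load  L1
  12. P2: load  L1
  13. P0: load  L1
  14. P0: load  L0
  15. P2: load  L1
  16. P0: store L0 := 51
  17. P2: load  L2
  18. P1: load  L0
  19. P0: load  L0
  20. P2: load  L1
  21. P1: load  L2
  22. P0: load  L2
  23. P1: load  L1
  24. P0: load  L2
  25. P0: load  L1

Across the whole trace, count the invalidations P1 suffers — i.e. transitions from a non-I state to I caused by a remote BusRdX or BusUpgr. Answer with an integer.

  op1 P2: load  L1 → I/I/S on L1; bus BusRd; mem=50
  op2 P0: store L1 := 78 → M/I/I on L1; bus BusRdX; mem=50
  op3 P0: store L1 := 75 → M/I/I on L1; bus (none); mem=50
  op4 P0: store L1 := 55 → M/I/I on L1; bus (none); mem=50
  op5 P2: store L1 := 58 → I/I/M on L1; bus BusRdX Flush; mem=55
  op6 P0: load  L1 → S/I/S on L1; bus BusRd Flush; mem=58
  op7 P1: load  L1 → S/S/S on L1; bus BusRd; mem=58
  op8 P2: store L2 := 61 → I/I/M on L2; bus BusRdX; mem=40
  op9 P1: load  L1 → S/S/S on L1; bus (none); mem=58
  op10 P1: store L1 := 31 → I/M/I on L1; bus BusRdX; mem=58
  op11 P2: load  L1 → I/S/S on L1; bus BusRd Flush; mem=31
  op12 P2: load  L1 → I/S/S on L1; bus (none); mem=31
  op13 P0: load  L1 → S/S/S on L1; bus BusRd; mem=31
  op14 P0: load  L0 → S/I/I on L0; bus BusRd; mem=90
  op15 P2: load  L1 → S/S/S on L1; bus (none); mem=31
  op16 P0: store L0 := 51 → M/I/I on L0; bus BusRdX; mem=90
  op17 P2: load  L2 → I/I/M on L2; bus (none); mem=40
  op18 P1: load  L0 → S/S/I on L0; bus BusRd Flush; mem=51
  op19 P0: load  L0 → S/S/I on L0; bus (none); mem=51
  op20 P2: load  L1 → S/S/S on L1; bus (none); mem=31
  op21 P1: load  L2 → I/S/S on L2; bus BusRd Flush; mem=61
  op22 P0: load  L2 → S/S/S on L2; bus BusRd; mem=61
  op23 P1: load  L1 → S/S/S on L1; bus (none); mem=31
  op24 P0: load  L2 → S/S/S on L2; bus (none); mem=61
  op25 P0: load  L1 → S/S/S on L1; bus (none); mem=31

invalidations = 0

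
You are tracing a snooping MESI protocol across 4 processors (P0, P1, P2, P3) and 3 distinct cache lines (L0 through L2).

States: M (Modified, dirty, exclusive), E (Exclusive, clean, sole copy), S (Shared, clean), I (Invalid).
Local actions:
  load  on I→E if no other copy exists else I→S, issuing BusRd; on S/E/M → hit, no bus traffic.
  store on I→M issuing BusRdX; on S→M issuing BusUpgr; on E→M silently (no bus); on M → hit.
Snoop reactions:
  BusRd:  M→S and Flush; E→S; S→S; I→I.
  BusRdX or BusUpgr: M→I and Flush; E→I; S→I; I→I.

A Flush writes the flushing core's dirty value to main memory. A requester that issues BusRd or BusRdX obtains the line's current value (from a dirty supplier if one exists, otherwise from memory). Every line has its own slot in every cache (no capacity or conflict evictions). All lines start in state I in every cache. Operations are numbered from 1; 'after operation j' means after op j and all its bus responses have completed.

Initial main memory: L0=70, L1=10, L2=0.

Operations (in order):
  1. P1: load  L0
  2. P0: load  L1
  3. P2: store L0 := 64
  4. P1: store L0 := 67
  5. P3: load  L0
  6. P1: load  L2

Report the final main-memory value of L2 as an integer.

memory[L2] = 0

  op1 P1: load  L0 → I/E/I/I on L0; bus BusRd; mem=70
  op2 P0: load  L1 → E/I/I/I on L1; bus BusRd; mem=10
  op3 P2: store L0 := 64 → I/I/M/I on L0; bus BusRdX; mem=70
  op4 P1: store L0 := 67 → I/M/I/I on L0; bus BusRdX Flush; mem=64
  op5 P3: load  L0 → I/S/I/S on L0; bus BusRd Flush; mem=67
  op6 P1: load  L2 → I/E/I/I on L2; bus BusRd; mem=0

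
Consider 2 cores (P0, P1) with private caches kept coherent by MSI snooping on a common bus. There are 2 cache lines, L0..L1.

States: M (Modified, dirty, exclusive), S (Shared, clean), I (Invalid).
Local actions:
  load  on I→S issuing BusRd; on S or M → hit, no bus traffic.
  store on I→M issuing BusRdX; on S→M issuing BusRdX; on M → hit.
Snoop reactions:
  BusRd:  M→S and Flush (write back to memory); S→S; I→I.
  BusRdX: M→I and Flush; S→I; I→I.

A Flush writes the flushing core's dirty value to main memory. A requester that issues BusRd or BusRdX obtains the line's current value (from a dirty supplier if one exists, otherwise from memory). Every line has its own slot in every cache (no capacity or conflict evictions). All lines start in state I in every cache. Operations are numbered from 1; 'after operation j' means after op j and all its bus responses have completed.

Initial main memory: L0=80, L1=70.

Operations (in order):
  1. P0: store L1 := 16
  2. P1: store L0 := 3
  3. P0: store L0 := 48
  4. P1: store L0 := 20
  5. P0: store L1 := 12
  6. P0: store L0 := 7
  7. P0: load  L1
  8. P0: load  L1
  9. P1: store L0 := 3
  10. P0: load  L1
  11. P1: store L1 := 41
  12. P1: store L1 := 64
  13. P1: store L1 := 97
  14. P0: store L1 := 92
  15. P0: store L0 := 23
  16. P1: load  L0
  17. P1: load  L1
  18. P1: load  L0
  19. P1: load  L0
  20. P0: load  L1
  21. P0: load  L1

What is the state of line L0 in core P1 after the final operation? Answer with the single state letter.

state = S

  op1 P0: store L1 := 16 → M/I on L1; bus BusRdX; mem=70
  op2 P1: store L0 := 3 → I/M on L0; bus BusRdX; mem=80
  op3 P0: store L0 := 48 → M/I on L0; bus BusRdX Flush; mem=3
  op4 P1: store L0 := 20 → I/M on L0; bus BusRdX Flush; mem=48
  op5 P0: store L1 := 12 → M/I on L1; bus (none); mem=70
  op6 P0: store L0 := 7 → M/I on L0; bus BusRdX Flush; mem=20
  op7 P0: load  L1 → M/I on L1; bus (none); mem=70
  op8 P0: load  L1 → M/I on L1; bus (none); mem=70
  op9 P1: store L0 := 3 → I/M on L0; bus BusRdX Flush; mem=7
  op10 P0: load  L1 → M/I on L1; bus (none); mem=70
  op11 P1: store L1 := 41 → I/M on L1; bus BusRdX Flush; mem=12
  op12 P1: store L1 := 64 → I/M on L1; bus (none); mem=12
  op13 P1: store L1 := 97 → I/M on L1; bus (none); mem=12
  op14 P0: store L1 := 92 → M/I on L1; bus BusRdX Flush; mem=97
  op15 P0: store L0 := 23 → M/I on L0; bus BusRdX Flush; mem=3
  op16 P1: load  L0 → S/S on L0; bus BusRd Flush; mem=23
  op17 P1: load  L1 → S/S on L1; bus BusRd Flush; mem=92
  op18 P1: load  L0 → S/S on L0; bus (none); mem=23
  op19 P1: load  L0 → S/S on L0; bus (none); mem=23
  op20 P0: load  L1 → S/S on L1; bus (none); mem=92
  op21 P0: load  L1 → S/S on L1; bus (none); mem=92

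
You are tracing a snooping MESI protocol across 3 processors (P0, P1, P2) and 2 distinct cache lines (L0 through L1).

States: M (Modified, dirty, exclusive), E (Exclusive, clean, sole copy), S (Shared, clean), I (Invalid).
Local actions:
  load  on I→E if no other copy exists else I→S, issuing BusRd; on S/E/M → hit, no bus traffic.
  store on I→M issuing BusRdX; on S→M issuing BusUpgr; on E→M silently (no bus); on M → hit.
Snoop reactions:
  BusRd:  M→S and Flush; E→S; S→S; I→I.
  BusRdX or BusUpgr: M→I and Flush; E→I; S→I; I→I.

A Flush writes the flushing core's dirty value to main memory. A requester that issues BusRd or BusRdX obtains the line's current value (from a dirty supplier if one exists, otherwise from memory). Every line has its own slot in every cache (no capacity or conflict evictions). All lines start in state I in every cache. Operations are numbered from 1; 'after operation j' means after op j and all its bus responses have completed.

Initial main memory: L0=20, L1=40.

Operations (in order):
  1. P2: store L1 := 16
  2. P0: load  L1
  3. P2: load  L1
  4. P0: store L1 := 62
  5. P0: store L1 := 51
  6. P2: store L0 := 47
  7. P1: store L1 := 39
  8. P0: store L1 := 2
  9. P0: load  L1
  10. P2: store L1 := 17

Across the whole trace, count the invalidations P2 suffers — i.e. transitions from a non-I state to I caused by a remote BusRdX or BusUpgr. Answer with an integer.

invalidations = 1

1. P2: store L1 := 16  bus=[BusRdX]  L1: P0=I P1=I P2=M  mem[L1]=40
2. P0: load  L1  bus=[BusRd,Flush]  L1: P0=S P1=I P2=S  mem[L1]=16
3. P2: load  L1  bus=[-]  L1: P0=S P1=I P2=S  mem[L1]=16
4. P0: store L1 := 62  bus=[BusUpgr]  L1: P0=M P1=I P2=I  mem[L1]=16
5. P0: store L1 := 51  bus=[-]  L1: P0=M P1=I P2=I  mem[L1]=16
6. P2: store L0 := 47  bus=[BusRdX]  L0: P0=I P1=I P2=M  mem[L0]=20
7. P1: store L1 := 39  bus=[BusRdX,Flush]  L1: P0=I P1=M P2=I  mem[L1]=51
8. P0: store L1 := 2  bus=[BusRdX,Flush]  L1: P0=M P1=I P2=I  mem[L1]=39
9. P0: load  L1  bus=[-]  L1: P0=M P1=I P2=I  mem[L1]=39
10. P2: store L1 := 17  bus=[BusRdX,Flush]  L1: P0=I P1=I P2=M  mem[L1]=2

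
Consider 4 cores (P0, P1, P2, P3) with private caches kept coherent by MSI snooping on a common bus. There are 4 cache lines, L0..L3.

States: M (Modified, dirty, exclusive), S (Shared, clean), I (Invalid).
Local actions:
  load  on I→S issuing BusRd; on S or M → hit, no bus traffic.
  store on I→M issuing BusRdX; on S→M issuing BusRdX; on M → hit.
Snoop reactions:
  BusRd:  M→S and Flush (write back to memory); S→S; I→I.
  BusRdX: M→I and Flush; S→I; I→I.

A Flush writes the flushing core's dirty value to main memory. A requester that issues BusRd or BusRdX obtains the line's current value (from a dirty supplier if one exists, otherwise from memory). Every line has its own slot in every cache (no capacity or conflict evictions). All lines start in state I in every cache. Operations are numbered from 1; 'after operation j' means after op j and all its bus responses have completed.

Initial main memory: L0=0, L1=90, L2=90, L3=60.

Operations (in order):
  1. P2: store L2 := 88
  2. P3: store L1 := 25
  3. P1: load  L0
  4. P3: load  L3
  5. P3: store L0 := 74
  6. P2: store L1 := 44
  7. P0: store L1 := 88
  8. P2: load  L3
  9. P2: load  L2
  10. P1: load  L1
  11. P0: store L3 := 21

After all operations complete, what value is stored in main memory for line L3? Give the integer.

memory[L3] = 60

1. P2: store L2 := 88  bus=[BusRdX]  L2: P0=I P1=I P2=M P3=I  mem[L2]=90
2. P3: store L1 := 25  bus=[BusRdX]  L1: P0=I P1=I P2=I P3=M  mem[L1]=90
3. P1: load  L0  bus=[BusRd]  L0: P0=I P1=S P2=I P3=I  mem[L0]=0
4. P3: load  L3  bus=[BusRd]  L3: P0=I P1=I P2=I P3=S  mem[L3]=60
5. P3: store L0 := 74  bus=[BusRdX]  L0: P0=I P1=I P2=I P3=M  mem[L0]=0
6. P2: store L1 := 44  bus=[BusRdX,Flush]  L1: P0=I P1=I P2=M P3=I  mem[L1]=25
7. P0: store L1 := 88  bus=[BusRdX,Flush]  L1: P0=M P1=I P2=I P3=I  mem[L1]=44
8. P2: load  L3  bus=[BusRd]  L3: P0=I P1=I P2=S P3=S  mem[L3]=60
9. P2: load  L2  bus=[-]  L2: P0=I P1=I P2=M P3=I  mem[L2]=90
10. P1: load  L1  bus=[BusRd,Flush]  L1: P0=S P1=S P2=I P3=I  mem[L1]=88
11. P0: store L3 := 21  bus=[BusRdX]  L3: P0=M P1=I P2=I P3=I  mem[L3]=60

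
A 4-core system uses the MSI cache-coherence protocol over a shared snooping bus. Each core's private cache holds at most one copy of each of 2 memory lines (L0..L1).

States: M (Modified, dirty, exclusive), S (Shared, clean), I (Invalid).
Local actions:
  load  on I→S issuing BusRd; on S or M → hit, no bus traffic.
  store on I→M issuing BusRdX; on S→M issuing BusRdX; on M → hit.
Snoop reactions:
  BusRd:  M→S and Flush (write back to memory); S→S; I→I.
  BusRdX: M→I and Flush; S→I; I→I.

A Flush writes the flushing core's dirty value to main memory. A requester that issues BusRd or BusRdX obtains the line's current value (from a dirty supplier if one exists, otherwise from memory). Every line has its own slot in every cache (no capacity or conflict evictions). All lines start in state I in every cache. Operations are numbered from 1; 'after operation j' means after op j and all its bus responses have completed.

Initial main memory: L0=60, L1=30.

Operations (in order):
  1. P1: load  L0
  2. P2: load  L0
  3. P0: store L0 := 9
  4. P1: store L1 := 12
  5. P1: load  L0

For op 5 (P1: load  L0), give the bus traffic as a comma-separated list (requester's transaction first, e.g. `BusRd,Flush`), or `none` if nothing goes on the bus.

1. P1: load  L0  bus=[BusRd]  L0: P0=I P1=S P2=I P3=I  mem[L0]=60
2. P2: load  L0  bus=[BusRd]  L0: P0=I P1=S P2=S P3=I  mem[L0]=60
3. P0: store L0 := 9  bus=[BusRdX]  L0: P0=M P1=I P2=I P3=I  mem[L0]=60
4. P1: store L1 := 12  bus=[BusRdX]  L1: P0=I P1=M P2=I P3=I  mem[L1]=30
5. P1: load  L0  bus=[BusRd,Flush]  L0: P0=S P1=S P2=I P3=I  mem[L0]=9

bus = BusRd,Flush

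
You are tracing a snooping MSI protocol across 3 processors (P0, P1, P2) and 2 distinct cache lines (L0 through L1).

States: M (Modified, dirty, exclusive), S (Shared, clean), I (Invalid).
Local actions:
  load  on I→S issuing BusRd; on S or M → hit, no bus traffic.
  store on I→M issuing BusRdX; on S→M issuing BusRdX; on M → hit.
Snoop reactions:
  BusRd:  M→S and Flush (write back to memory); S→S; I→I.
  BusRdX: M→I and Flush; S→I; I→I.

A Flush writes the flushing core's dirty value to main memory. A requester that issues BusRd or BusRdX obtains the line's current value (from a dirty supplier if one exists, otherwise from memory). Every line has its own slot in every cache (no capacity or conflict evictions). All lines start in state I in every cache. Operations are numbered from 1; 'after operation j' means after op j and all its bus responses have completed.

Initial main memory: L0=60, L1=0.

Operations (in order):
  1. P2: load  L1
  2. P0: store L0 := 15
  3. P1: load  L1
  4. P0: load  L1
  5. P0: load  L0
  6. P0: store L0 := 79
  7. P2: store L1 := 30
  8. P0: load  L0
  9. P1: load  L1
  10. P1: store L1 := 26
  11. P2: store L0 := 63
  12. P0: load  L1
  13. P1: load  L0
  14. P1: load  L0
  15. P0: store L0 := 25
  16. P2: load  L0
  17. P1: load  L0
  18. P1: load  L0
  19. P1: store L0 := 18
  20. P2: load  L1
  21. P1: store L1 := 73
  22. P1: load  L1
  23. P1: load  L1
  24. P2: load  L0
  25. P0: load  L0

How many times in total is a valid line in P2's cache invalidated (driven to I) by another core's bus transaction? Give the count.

invalidations = 4

  op1 P2: load  L1 → I/I/S on L1; bus BusRd; mem=0
  op2 P0: store L0 := 15 → M/I/I on L0; bus BusRdX; mem=60
  op3 P1: load  L1 → I/S/S on L1; bus BusRd; mem=0
  op4 P0: load  L1 → S/S/S on L1; bus BusRd; mem=0
  op5 P0: load  L0 → M/I/I on L0; bus (none); mem=60
  op6 P0: store L0 := 79 → M/I/I on L0; bus (none); mem=60
  op7 P2: store L1 := 30 → I/I/M on L1; bus BusRdX; mem=0
  op8 P0: load  L0 → M/I/I on L0; bus (none); mem=60
  op9 P1: load  L1 → I/S/S on L1; bus BusRd Flush; mem=30
  op10 P1: store L1 := 26 → I/M/I on L1; bus BusRdX; mem=30
  op11 P2: store L0 := 63 → I/I/M on L0; bus BusRdX Flush; mem=79
  op12 P0: load  L1 → S/S/I on L1; bus BusRd Flush; mem=26
  op13 P1: load  L0 → I/S/S on L0; bus BusRd Flush; mem=63
  op14 P1: load  L0 → I/S/S on L0; bus (none); mem=63
  op15 P0: store L0 := 25 → M/I/I on L0; bus BusRdX; mem=63
  op16 P2: load  L0 → S/I/S on L0; bus BusRd Flush; mem=25
  op17 P1: load  L0 → S/S/S on L0; bus BusRd; mem=25
  op18 P1: load  L0 → S/S/S on L0; bus (none); mem=25
  op19 P1: store L0 := 18 → I/M/I on L0; bus BusRdX; mem=25
  op20 P2: load  L1 → S/S/S on L1; bus BusRd; mem=26
  op21 P1: store L1 := 73 → I/M/I on L1; bus BusRdX; mem=26
  op22 P1: load  L1 → I/M/I on L1; bus (none); mem=26
  op23 P1: load  L1 → I/M/I on L1; bus (none); mem=26
  op24 P2: load  L0 → I/S/S on L0; bus BusRd Flush; mem=18
  op25 P0: load  L0 → S/S/S on L0; bus BusRd; mem=18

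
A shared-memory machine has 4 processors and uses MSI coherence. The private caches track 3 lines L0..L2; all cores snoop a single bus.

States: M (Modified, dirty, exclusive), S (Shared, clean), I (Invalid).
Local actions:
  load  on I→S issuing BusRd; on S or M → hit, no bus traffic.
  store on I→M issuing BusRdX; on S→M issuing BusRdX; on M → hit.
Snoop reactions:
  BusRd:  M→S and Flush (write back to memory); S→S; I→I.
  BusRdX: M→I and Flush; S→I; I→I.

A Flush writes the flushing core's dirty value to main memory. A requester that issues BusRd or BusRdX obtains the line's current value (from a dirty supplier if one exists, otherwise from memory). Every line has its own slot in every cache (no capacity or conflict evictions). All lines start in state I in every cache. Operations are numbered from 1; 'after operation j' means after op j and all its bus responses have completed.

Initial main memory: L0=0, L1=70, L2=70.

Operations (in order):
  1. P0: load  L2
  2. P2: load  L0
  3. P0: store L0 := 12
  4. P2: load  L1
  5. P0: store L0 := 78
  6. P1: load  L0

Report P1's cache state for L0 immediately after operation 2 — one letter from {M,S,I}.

step 1: P0: load  L2  ⟶  SIII  (L2)  txn=BusRd  M[L2]=70
step 2: P2: load  L0  ⟶  IISI  (L0)  txn=BusRd  M[L0]=0
step 3: P0: store L0 := 12  ⟶  MIII  (L0)  txn=BusRdX  M[L0]=0
step 4: P2: load  L1  ⟶  IISI  (L1)  txn=BusRd  M[L1]=70
step 5: P0: store L0 := 78  ⟶  MIII  (L0)  txn=∅  M[L0]=0
step 6: P1: load  L0  ⟶  SSII  (L0)  txn=BusRd+Flush  M[L0]=78

state = I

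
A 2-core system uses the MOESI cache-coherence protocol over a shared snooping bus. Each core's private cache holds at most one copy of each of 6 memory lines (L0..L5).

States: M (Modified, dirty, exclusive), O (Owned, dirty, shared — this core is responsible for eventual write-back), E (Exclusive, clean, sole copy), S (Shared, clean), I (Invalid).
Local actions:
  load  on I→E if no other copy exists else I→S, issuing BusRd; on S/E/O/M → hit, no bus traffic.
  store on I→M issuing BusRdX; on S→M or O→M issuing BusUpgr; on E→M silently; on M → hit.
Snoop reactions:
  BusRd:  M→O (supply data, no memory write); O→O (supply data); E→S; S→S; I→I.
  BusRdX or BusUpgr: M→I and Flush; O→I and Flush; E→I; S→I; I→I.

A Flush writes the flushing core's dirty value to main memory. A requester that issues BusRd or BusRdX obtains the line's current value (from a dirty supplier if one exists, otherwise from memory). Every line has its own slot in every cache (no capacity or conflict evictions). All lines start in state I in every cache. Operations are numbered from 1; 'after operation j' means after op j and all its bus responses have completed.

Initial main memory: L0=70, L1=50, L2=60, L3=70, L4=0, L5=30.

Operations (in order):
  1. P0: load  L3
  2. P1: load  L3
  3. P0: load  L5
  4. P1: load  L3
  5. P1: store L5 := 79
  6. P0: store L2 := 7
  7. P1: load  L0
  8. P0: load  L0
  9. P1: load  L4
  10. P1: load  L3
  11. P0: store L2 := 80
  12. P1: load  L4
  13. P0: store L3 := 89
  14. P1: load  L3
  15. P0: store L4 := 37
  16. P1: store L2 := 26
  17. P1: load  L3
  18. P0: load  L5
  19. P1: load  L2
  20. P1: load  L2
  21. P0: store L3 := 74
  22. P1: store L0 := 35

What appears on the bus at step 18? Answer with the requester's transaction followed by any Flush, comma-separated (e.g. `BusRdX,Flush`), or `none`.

bus = BusRd

1. P0: load  L3  bus=[BusRd]  L3: P0=E P1=I  mem[L3]=70
2. P1: load  L3  bus=[BusRd]  L3: P0=S P1=S  mem[L3]=70
3. P0: load  L5  bus=[BusRd]  L5: P0=E P1=I  mem[L5]=30
4. P1: load  L3  bus=[-]  L3: P0=S P1=S  mem[L3]=70
5. P1: store L5 := 79  bus=[BusRdX]  L5: P0=I P1=M  mem[L5]=30
6. P0: store L2 := 7  bus=[BusRdX]  L2: P0=M P1=I  mem[L2]=60
7. P1: load  L0  bus=[BusRd]  L0: P0=I P1=E  mem[L0]=70
8. P0: load  L0  bus=[BusRd]  L0: P0=S P1=S  mem[L0]=70
9. P1: load  L4  bus=[BusRd]  L4: P0=I P1=E  mem[L4]=0
10. P1: load  L3  bus=[-]  L3: P0=S P1=S  mem[L3]=70
11. P0: store L2 := 80  bus=[-]  L2: P0=M P1=I  mem[L2]=60
12. P1: load  L4  bus=[-]  L4: P0=I P1=E  mem[L4]=0
13. P0: store L3 := 89  bus=[BusUpgr]  L3: P0=M P1=I  mem[L3]=70
14. P1: load  L3  bus=[BusRd]  L3: P0=O P1=S  mem[L3]=70
15. P0: store L4 := 37  bus=[BusRdX]  L4: P0=M P1=I  mem[L4]=0
16. P1: store L2 := 26  bus=[BusRdX,Flush]  L2: P0=I P1=M  mem[L2]=80
17. P1: load  L3  bus=[-]  L3: P0=O P1=S  mem[L3]=70
18. P0: load  L5  bus=[BusRd]  L5: P0=S P1=O  mem[L5]=30
19. P1: load  L2  bus=[-]  L2: P0=I P1=M  mem[L2]=80
20. P1: load  L2  bus=[-]  L2: P0=I P1=M  mem[L2]=80
21. P0: store L3 := 74  bus=[BusUpgr]  L3: P0=M P1=I  mem[L3]=70
22. P1: store L0 := 35  bus=[BusUpgr]  L0: P0=I P1=M  mem[L0]=70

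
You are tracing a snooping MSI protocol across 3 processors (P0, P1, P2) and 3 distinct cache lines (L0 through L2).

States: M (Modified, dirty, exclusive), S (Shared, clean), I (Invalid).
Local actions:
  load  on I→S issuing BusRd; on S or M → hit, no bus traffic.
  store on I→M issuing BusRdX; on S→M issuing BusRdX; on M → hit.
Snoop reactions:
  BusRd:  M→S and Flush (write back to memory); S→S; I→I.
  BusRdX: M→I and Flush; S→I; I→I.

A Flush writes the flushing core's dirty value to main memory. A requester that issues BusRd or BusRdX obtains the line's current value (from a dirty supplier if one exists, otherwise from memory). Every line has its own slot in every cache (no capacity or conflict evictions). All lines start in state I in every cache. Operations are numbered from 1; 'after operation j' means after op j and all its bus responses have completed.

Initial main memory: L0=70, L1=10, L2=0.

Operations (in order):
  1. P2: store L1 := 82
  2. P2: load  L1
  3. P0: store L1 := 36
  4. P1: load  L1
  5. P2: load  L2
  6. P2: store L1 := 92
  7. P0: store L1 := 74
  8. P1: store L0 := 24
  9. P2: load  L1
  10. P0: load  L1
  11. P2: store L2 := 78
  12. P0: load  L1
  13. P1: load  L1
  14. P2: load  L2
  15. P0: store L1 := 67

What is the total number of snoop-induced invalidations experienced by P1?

invalidations = 2

[1] P2: store L1 := 82 | P0:I, P1:I, P2:M(82) | bus: BusRdX
[2] P2: load  L1 | P0:I, P1:I, P2:M(82) | bus: none
[3] P0: store L1 := 36 | P0:M(36), P1:I, P2:I | bus: BusRdX,Flush
[4] P1: load  L1 | P0:S(36), P1:S(36), P2:I | bus: BusRd,Flush
[5] P2: load  L2 | P0:I, P1:I, P2:S(0) | bus: BusRd
[6] P2: store L1 := 92 | P0:I, P1:I, P2:M(92) | bus: BusRdX
[7] P0: store L1 := 74 | P0:M(74), P1:I, P2:I | bus: BusRdX,Flush
[8] P1: store L0 := 24 | P0:I, P1:M(24), P2:I | bus: BusRdX
[9] P2: load  L1 | P0:S(74), P1:I, P2:S(74) | bus: BusRd,Flush
[10] P0: load  L1 | P0:S(74), P1:I, P2:S(74) | bus: none
[11] P2: store L2 := 78 | P0:I, P1:I, P2:M(78) | bus: BusRdX
[12] P0: load  L1 | P0:S(74), P1:I, P2:S(74) | bus: none
[13] P1: load  L1 | P0:S(74), P1:S(74), P2:S(74) | bus: BusRd
[14] P2: load  L2 | P0:I, P1:I, P2:M(78) | bus: none
[15] P0: store L1 := 67 | P0:M(67), P1:I, P2:I | bus: BusRdX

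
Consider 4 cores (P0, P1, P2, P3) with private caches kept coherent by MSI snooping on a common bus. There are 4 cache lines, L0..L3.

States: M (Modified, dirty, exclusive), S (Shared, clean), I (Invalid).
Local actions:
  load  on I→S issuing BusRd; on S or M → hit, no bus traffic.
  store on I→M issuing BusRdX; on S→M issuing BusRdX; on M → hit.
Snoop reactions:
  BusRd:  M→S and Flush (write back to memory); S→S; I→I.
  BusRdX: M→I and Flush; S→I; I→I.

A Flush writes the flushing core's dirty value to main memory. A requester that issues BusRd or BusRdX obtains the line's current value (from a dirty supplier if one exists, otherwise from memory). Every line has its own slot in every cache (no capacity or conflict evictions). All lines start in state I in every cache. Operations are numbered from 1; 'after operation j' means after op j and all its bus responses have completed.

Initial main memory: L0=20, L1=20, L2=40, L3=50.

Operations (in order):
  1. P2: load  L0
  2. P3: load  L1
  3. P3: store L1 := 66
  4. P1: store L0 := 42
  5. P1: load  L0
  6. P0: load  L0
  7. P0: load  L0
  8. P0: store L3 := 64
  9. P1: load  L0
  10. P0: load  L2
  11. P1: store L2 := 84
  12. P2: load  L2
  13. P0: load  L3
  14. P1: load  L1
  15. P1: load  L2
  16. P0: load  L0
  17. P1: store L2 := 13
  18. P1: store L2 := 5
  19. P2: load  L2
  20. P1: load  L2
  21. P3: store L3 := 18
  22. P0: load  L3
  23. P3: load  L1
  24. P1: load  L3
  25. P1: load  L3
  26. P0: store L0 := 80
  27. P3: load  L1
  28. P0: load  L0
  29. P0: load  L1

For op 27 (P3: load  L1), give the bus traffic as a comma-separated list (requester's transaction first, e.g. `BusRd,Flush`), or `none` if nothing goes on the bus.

bus = none

  op1 P2: load  L0 → I/I/S/I on L0; bus BusRd; mem=20
  op2 P3: load  L1 → I/I/I/S on L1; bus BusRd; mem=20
  op3 P3: store L1 := 66 → I/I/I/M on L1; bus BusRdX; mem=20
  op4 P1: store L0 := 42 → I/M/I/I on L0; bus BusRdX; mem=20
  op5 P1: load  L0 → I/M/I/I on L0; bus (none); mem=20
  op6 P0: load  L0 → S/S/I/I on L0; bus BusRd Flush; mem=42
  op7 P0: load  L0 → S/S/I/I on L0; bus (none); mem=42
  op8 P0: store L3 := 64 → M/I/I/I on L3; bus BusRdX; mem=50
  op9 P1: load  L0 → S/S/I/I on L0; bus (none); mem=42
  op10 P0: load  L2 → S/I/I/I on L2; bus BusRd; mem=40
  op11 P1: store L2 := 84 → I/M/I/I on L2; bus BusRdX; mem=40
  op12 P2: load  L2 → I/S/S/I on L2; bus BusRd Flush; mem=84
  op13 P0: load  L3 → M/I/I/I on L3; bus (none); mem=50
  op14 P1: load  L1 → I/S/I/S on L1; bus BusRd Flush; mem=66
  op15 P1: load  L2 → I/S/S/I on L2; bus (none); mem=84
  op16 P0: load  L0 → S/S/I/I on L0; bus (none); mem=42
  op17 P1: store L2 := 13 → I/M/I/I on L2; bus BusRdX; mem=84
  op18 P1: store L2 := 5 → I/M/I/I on L2; bus (none); mem=84
  op19 P2: load  L2 → I/S/S/I on L2; bus BusRd Flush; mem=5
  op20 P1: load  L2 → I/S/S/I on L2; bus (none); mem=5
  op21 P3: store L3 := 18 → I/I/I/M on L3; bus BusRdX Flush; mem=64
  op22 P0: load  L3 → S/I/I/S on L3; bus BusRd Flush; mem=18
  op23 P3: load  L1 → I/S/I/S on L1; bus (none); mem=66
  op24 P1: load  L3 → S/S/I/S on L3; bus BusRd; mem=18
  op25 P1: load  L3 → S/S/I/S on L3; bus (none); mem=18
  op26 P0: store L0 := 80 → M/I/I/I on L0; bus BusRdX; mem=42
  op27 P3: load  L1 → I/S/I/S on L1; bus (none); mem=66
  op28 P0: load  L0 → M/I/I/I on L0; bus (none); mem=42
  op29 P0: load  L1 → S/S/I/S on L1; bus BusRd; mem=66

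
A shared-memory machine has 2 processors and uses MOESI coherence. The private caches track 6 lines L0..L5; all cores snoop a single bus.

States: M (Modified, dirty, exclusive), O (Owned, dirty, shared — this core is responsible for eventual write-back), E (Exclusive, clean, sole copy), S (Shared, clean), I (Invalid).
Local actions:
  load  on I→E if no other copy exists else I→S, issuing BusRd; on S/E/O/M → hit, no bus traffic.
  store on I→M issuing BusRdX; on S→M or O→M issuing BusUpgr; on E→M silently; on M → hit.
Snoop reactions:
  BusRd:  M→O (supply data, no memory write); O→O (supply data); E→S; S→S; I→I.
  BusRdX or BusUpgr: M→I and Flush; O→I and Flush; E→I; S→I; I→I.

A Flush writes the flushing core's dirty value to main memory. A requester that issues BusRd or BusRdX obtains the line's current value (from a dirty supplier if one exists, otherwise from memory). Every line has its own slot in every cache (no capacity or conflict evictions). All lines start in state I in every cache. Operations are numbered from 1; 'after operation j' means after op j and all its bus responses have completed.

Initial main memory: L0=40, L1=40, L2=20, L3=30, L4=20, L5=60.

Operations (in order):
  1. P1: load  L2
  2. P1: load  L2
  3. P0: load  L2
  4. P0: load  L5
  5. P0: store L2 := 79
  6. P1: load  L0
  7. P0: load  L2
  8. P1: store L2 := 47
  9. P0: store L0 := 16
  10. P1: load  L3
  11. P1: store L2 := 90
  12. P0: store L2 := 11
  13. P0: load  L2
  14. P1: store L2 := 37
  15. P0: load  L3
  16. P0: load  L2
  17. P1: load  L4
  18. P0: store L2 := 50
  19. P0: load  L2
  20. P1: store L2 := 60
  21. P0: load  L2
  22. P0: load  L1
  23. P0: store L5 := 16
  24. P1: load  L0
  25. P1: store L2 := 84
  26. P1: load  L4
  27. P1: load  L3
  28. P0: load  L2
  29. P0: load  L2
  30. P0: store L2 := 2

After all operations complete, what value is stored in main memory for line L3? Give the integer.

memory[L3] = 30

1. P1: load  L2  bus=[BusRd]  L2: P0=I P1=E  mem[L2]=20
2. P1: load  L2  bus=[-]  L2: P0=I P1=E  mem[L2]=20
3. P0: load  L2  bus=[BusRd]  L2: P0=S P1=S  mem[L2]=20
4. P0: load  L5  bus=[BusRd]  L5: P0=E P1=I  mem[L5]=60
5. P0: store L2 := 79  bus=[BusUpgr]  L2: P0=M P1=I  mem[L2]=20
6. P1: load  L0  bus=[BusRd]  L0: P0=I P1=E  mem[L0]=40
7. P0: load  L2  bus=[-]  L2: P0=M P1=I  mem[L2]=20
8. P1: store L2 := 47  bus=[BusRdX,Flush]  L2: P0=I P1=M  mem[L2]=79
9. P0: store L0 := 16  bus=[BusRdX]  L0: P0=M P1=I  mem[L0]=40
10. P1: load  L3  bus=[BusRd]  L3: P0=I P1=E  mem[L3]=30
11. P1: store L2 := 90  bus=[-]  L2: P0=I P1=M  mem[L2]=79
12. P0: store L2 := 11  bus=[BusRdX,Flush]  L2: P0=M P1=I  mem[L2]=90
13. P0: load  L2  bus=[-]  L2: P0=M P1=I  mem[L2]=90
14. P1: store L2 := 37  bus=[BusRdX,Flush]  L2: P0=I P1=M  mem[L2]=11
15. P0: load  L3  bus=[BusRd]  L3: P0=S P1=S  mem[L3]=30
16. P0: load  L2  bus=[BusRd]  L2: P0=S P1=O  mem[L2]=11
17. P1: load  L4  bus=[BusRd]  L4: P0=I P1=E  mem[L4]=20
18. P0: store L2 := 50  bus=[BusUpgr,Flush]  L2: P0=M P1=I  mem[L2]=37
19. P0: load  L2  bus=[-]  L2: P0=M P1=I  mem[L2]=37
20. P1: store L2 := 60  bus=[BusRdX,Flush]  L2: P0=I P1=M  mem[L2]=50
21. P0: load  L2  bus=[BusRd]  L2: P0=S P1=O  mem[L2]=50
22. P0: load  L1  bus=[BusRd]  L1: P0=E P1=I  mem[L1]=40
23. P0: store L5 := 16  bus=[-]  L5: P0=M P1=I  mem[L5]=60
24. P1: load  L0  bus=[BusRd]  L0: P0=O P1=S  mem[L0]=40
25. P1: store L2 := 84  bus=[BusUpgr]  L2: P0=I P1=M  mem[L2]=50
26. P1: load  L4  bus=[-]  L4: P0=I P1=E  mem[L4]=20
27. P1: load  L3  bus=[-]  L3: P0=S P1=S  mem[L3]=30
28. P0: load  L2  bus=[BusRd]  L2: P0=S P1=O  mem[L2]=50
29. P0: load  L2  bus=[-]  L2: P0=S P1=O  mem[L2]=50
30. P0: store L2 := 2  bus=[BusUpgr,Flush]  L2: P0=M P1=I  mem[L2]=84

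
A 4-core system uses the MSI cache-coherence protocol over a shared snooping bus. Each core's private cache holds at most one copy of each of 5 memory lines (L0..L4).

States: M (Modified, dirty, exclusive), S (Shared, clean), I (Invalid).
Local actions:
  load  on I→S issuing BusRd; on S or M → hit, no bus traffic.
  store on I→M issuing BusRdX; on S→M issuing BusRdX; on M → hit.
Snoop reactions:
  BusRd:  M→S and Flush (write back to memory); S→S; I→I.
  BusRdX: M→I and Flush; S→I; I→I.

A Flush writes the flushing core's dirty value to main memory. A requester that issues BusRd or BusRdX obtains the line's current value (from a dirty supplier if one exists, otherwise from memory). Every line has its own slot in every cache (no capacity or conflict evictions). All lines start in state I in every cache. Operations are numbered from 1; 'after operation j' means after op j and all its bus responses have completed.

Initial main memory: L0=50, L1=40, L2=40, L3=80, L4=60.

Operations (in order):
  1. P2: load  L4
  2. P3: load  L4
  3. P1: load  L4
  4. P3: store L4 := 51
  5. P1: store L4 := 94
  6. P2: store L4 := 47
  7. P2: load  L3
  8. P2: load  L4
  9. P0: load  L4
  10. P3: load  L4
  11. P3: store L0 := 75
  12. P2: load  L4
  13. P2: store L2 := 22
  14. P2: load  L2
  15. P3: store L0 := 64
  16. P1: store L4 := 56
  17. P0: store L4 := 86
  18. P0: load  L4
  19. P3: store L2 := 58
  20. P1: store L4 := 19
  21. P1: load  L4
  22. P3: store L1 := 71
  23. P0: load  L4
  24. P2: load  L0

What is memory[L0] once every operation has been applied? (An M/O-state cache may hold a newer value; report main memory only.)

memory[L0] = 64

[1] P2: load  L4 | P0:I, P1:I, P2:S(60), P3:I | bus: BusRd
[2] P3: load  L4 | P0:I, P1:I, P2:S(60), P3:S(60) | bus: BusRd
[3] P1: load  L4 | P0:I, P1:S(60), P2:S(60), P3:S(60) | bus: BusRd
[4] P3: store L4 := 51 | P0:I, P1:I, P2:I, P3:M(51) | bus: BusRdX
[5] P1: store L4 := 94 | P0:I, P1:M(94), P2:I, P3:I | bus: BusRdX,Flush
[6] P2: store L4 := 47 | P0:I, P1:I, P2:M(47), P3:I | bus: BusRdX,Flush
[7] P2: load  L3 | P0:I, P1:I, P2:S(80), P3:I | bus: BusRd
[8] P2: load  L4 | P0:I, P1:I, P2:M(47), P3:I | bus: none
[9] P0: load  L4 | P0:S(47), P1:I, P2:S(47), P3:I | bus: BusRd,Flush
[10] P3: load  L4 | P0:S(47), P1:I, P2:S(47), P3:S(47) | bus: BusRd
[11] P3: store L0 := 75 | P0:I, P1:I, P2:I, P3:M(75) | bus: BusRdX
[12] P2: load  L4 | P0:S(47), P1:I, P2:S(47), P3:S(47) | bus: none
[13] P2: store L2 := 22 | P0:I, P1:I, P2:M(22), P3:I | bus: BusRdX
[14] P2: load  L2 | P0:I, P1:I, P2:M(22), P3:I | bus: none
[15] P3: store L0 := 64 | P0:I, P1:I, P2:I, P3:M(64) | bus: none
[16] P1: store L4 := 56 | P0:I, P1:M(56), P2:I, P3:I | bus: BusRdX
[17] P0: store L4 := 86 | P0:M(86), P1:I, P2:I, P3:I | bus: BusRdX,Flush
[18] P0: load  L4 | P0:M(86), P1:I, P2:I, P3:I | bus: none
[19] P3: store L2 := 58 | P0:I, P1:I, P2:I, P3:M(58) | bus: BusRdX,Flush
[20] P1: store L4 := 19 | P0:I, P1:M(19), P2:I, P3:I | bus: BusRdX,Flush
[21] P1: load  L4 | P0:I, P1:M(19), P2:I, P3:I | bus: none
[22] P3: store L1 := 71 | P0:I, P1:I, P2:I, P3:M(71) | bus: BusRdX
[23] P0: load  L4 | P0:S(19), P1:S(19), P2:I, P3:I | bus: BusRd,Flush
[24] P2: load  L0 | P0:I, P1:I, P2:S(64), P3:S(64) | bus: BusRd,Flush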